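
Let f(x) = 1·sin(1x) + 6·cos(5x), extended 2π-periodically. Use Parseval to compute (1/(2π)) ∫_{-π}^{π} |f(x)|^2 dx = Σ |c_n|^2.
Σ |c_n|^2 = 37/2

Expand |f|^2 and use orthogonality of {sin(nx), cos(mx)} on [-π, π]:
  ∫_{-π}^{π} sin(nx)^2 dx = π, ∫ cos(mx)^2 dx = π, and cross terms integrate to 0.
So ∫_{-π}^{π} f(x)^2 dx = 1^2 · π + 6^2 · π = (1 + 36)π.
Divide by 2π: (1 + 36)/2 = 37/2.
By Parseval, this equals Σ |c_n|^2.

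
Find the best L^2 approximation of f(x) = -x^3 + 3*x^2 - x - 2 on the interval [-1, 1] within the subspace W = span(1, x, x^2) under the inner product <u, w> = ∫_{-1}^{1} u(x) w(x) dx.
g(x) = 3*x^2 - 8*x/5 - 2

The best approximation g ∈ W is the orthogonal projection of f onto W. Writing g = a_0 + a_1 x + a_2 x^2, the coefficients solve the normal equations G · a = b where
  G_{ij} = <φ_i, φ_j> and b_i = <f, φ_i>, with φ_0 = 1, φ_1 = x, φ_2 = x^2.
G =
  [2, 0, 2/3]
  [0, 2/3, 0]
  [2/3, 0, 2/5],
b = (-2, -16/15, -2/15).
Solving gives a_0 = -2, a_1 = -8/5, a_2 = 3, so
  g(x) = 3*x^2 - 8*x/5 - 2.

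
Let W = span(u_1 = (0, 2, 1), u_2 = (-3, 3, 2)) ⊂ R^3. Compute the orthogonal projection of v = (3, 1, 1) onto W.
proj_W(v) = (66/23, 32/23, 5/23)

Set up U = [u_1 | ... | u_2] ∈ R^(3×2). The projector onto W = col(U) is P = U (U^T U)^(-1) U^T.
Compute U^T U =
  [5, 8]
  [8, 22],
and U^T v = (3, -4).
Solve U^T U · c = U^T v for the coefficients: c = (49/23, -22/23). The projection is proj_W(v) = U c.
Check: (v - proj_W(v)) · u_1 = 0  (should be 0).
Check: (v - proj_W(v)) · u_2 = 0  (should be 0).
Result: proj_W(v) = (66/23, 32/23, 5/23).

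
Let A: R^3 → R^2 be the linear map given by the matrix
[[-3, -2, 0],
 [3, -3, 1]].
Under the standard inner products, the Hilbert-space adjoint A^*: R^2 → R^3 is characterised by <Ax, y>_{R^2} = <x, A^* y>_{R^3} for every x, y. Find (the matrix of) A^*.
A^* = A^T =
[[-3, 3],
 [-2, -3],
 [0, 1]]

For real matrices with standard dot products, the defining identity <Ax, y> = <x, A^* y> gives (Ax)^T y = x^T (A^*) y, i.e. x^T A^T y = x^T (A^*) y. Since this holds for all x, y, we must have A^* = A^T. Therefore
A^* =
[[-3, 3],
 [-2, -3],
 [0, 1]].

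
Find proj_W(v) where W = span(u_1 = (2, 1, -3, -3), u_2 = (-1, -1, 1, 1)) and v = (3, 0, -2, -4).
proj_W(v) = (21/11, 6/11, -36/11, -36/11)

Set up U = [u_1 | ... | u_2] ∈ R^(4×2). The projector onto W = col(U) is P = U (U^T U)^(-1) U^T.
Compute U^T U =
  [23, -9]
  [-9, 4],
and U^T v = (24, -9).
Solve U^T U · c = U^T v for the coefficients: c = (15/11, 9/11). The projection is proj_W(v) = U c.
Check: (v - proj_W(v)) · u_1 = 0  (should be 0).
Check: (v - proj_W(v)) · u_2 = 0  (should be 0).
Result: proj_W(v) = (21/11, 6/11, -36/11, -36/11).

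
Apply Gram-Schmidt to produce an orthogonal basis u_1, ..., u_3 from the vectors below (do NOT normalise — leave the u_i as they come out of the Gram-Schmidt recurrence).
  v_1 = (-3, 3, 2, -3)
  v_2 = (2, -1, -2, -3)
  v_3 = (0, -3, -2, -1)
Orthogonal basis:
  u_1 = (-3, 3, 2, -3)
  u_2 = (50/31, -19/31, -54/31, -105/31)
  u_3 = (-480/271, -468/271, -132/271, -76/271)

Apply the Gram-Schmidt recurrence
  u_1 = v_1
  u_i = v_i − Σ_{j<i} ((v_i · u_j) / (u_j · u_j)) · u_j.

Step by step this gives:
  u_1 = (-3, 3, 2, -3)
  u_2 = (50/31, -19/31, -54/31, -105/31)
  u_3 = (-480/271, -468/271, -132/271, -76/271)

Orthogonality check:
  u_2 · u_1 = 0 (should be 0)
  u_3 · u_1 = 0 (should be 0)
  u_3 · u_2 = 0 (should be 0)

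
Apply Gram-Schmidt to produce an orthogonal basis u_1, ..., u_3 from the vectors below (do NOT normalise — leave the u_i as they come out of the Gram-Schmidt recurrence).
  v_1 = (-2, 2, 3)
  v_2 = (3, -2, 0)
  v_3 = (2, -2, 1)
Orthogonal basis:
  u_1 = (-2, 2, 3)
  u_2 = (31/17, -14/17, 30/17)
  u_3 = (-48/121, -72/121, 16/121)

Apply the Gram-Schmidt recurrence
  u_1 = v_1
  u_i = v_i − Σ_{j<i} ((v_i · u_j) / (u_j · u_j)) · u_j.

Step by step this gives:
  u_1 = (-2, 2, 3)
  u_2 = (31/17, -14/17, 30/17)
  u_3 = (-48/121, -72/121, 16/121)

Orthogonality check:
  u_2 · u_1 = 0 (should be 0)
  u_3 · u_1 = 0 (should be 0)
  u_3 · u_2 = 0 (should be 0)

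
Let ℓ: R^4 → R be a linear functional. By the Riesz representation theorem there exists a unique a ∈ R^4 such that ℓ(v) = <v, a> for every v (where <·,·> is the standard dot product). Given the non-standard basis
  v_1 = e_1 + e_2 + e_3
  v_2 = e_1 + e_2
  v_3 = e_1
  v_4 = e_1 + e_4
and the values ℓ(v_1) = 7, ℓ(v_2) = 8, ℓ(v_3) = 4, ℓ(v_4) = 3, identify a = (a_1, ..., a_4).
a = (4, 4, -1, -1)

Write a = (a_1, ..., a_4) in the standard basis. For each basis vector v_i, ℓ(v_i) = <v_i, a> is a linear equation in the a_j's. Collect the n equations into a matrix system V a = ℓ, where row i of V is v_i (expressed in the standard basis). Since V is invertible (lower-triangular with 1s on the diagonal, up to permutation), solve by back-substitution:
  V =
[[1, 1, 1, 0],
 [1, 1, 0, 0],
 [1, 0, 0, 0],
 [1, 0, 0, 1]]
  V a = (7, 8, 4, 3)
Solving gives a = (4, 4, -1, -1).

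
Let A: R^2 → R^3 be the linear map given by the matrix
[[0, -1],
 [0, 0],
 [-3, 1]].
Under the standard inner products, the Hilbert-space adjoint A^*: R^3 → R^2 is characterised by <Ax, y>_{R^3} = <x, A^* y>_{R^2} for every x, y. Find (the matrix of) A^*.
A^* = A^T =
[[0, 0, -3],
 [-1, 0, 1]]

For real matrices with standard dot products, the defining identity <Ax, y> = <x, A^* y> gives (Ax)^T y = x^T (A^*) y, i.e. x^T A^T y = x^T (A^*) y. Since this holds for all x, y, we must have A^* = A^T. Therefore
A^* =
[[0, 0, -3],
 [-1, 0, 1]].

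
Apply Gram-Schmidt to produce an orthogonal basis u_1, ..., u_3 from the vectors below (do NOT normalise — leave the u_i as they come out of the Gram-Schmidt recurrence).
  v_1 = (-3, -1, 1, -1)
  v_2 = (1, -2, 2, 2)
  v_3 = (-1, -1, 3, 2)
Orthogonal basis:
  u_1 = (-3, -1, 1, -1)
  u_2 = (3/4, -25/12, 25/12, 23/12)
  u_3 = (-64/155, 39/31, 23/31, 112/155)

Apply the Gram-Schmidt recurrence
  u_1 = v_1
  u_i = v_i − Σ_{j<i} ((v_i · u_j) / (u_j · u_j)) · u_j.

Step by step this gives:
  u_1 = (-3, -1, 1, -1)
  u_2 = (3/4, -25/12, 25/12, 23/12)
  u_3 = (-64/155, 39/31, 23/31, 112/155)

Orthogonality check:
  u_2 · u_1 = 0 (should be 0)
  u_3 · u_1 = 0 (should be 0)
  u_3 · u_2 = 0 (should be 0)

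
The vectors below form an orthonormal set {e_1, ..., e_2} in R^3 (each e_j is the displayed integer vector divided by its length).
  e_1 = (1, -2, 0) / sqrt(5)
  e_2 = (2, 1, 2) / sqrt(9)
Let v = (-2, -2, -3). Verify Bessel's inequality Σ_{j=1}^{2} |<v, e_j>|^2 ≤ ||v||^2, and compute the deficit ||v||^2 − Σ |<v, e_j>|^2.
Σ |<v, e_j>|^2 = 84/5; ||v||^2 = 17; deficit = 1/5

Write each e_j = u_j / sqrt(<u_j, u_j>) where u_j is the displayed integer vector. Then <v, e_j> = <v, u_j> / sqrt(<u_j, u_j>), so |<v, e_j>|^2 = <v, u_j>^2 / <u_j, u_j>.
Coefficients: <v, e_1> = 2/sqrt(5), <v, e_2> = -12/sqrt(9).
Square and sum: Σ |<v, e_j>|^2 = 84/5.
Compute ||v||^2 = v·v = 17.
Deficit = 17 − 84/5 = 1/5 ≥ 0, confirming Bessel's inequality. (The deficit equals ||v − Σ <v,e_j> e_j||^2, the squared distance from v to span{e_j}.)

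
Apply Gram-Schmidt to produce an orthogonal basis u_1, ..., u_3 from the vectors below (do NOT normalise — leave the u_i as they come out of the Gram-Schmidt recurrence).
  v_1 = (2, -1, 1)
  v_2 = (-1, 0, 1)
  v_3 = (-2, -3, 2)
Orthogonal basis:
  u_1 = (2, -1, 1)
  u_2 = (-2/3, -1/6, 7/6)
  u_3 = (-9/11, -27/11, -9/11)

Apply the Gram-Schmidt recurrence
  u_1 = v_1
  u_i = v_i − Σ_{j<i} ((v_i · u_j) / (u_j · u_j)) · u_j.

Step by step this gives:
  u_1 = (2, -1, 1)
  u_2 = (-2/3, -1/6, 7/6)
  u_3 = (-9/11, -27/11, -9/11)

Orthogonality check:
  u_2 · u_1 = 0 (should be 0)
  u_3 · u_1 = 0 (should be 0)
  u_3 · u_2 = 0 (should be 0)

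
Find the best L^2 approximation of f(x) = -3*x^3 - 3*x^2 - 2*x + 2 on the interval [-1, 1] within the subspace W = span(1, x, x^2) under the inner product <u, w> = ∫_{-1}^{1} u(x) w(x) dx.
g(x) = -3*x^2 - 19*x/5 + 2

The best approximation g ∈ W is the orthogonal projection of f onto W. Writing g = a_0 + a_1 x + a_2 x^2, the coefficients solve the normal equations G · a = b where
  G_{ij} = <φ_i, φ_j> and b_i = <f, φ_i>, with φ_0 = 1, φ_1 = x, φ_2 = x^2.
G =
  [2, 0, 2/3]
  [0, 2/3, 0]
  [2/3, 0, 2/5],
b = (2, -38/15, 2/15).
Solving gives a_0 = 2, a_1 = -19/5, a_2 = -3, so
  g(x) = -3*x^2 - 19*x/5 + 2.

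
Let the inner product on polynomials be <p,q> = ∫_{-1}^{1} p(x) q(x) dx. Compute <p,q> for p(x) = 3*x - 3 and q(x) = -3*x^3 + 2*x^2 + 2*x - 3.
<p,q> = 72/5

Expand the product: p(x)·q(x) = -9*x^4 + 15*x^3 - 15*x + 9.
∫_{-1}^{1} of each monomial x^k gives [2/(k+1) if k even, 0 if k odd]. Integrating term-by-term (or equivalently evaluating the antiderivative F(x) = -9*x^5/5 + 15*x^4/4 - 15*x^2/2 + 9*x at the endpoints):
  F(1) − F(−1) = 69/20 − (-219/20) = 72/5.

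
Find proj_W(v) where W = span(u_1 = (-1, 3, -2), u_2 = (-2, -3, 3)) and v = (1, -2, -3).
proj_W(v) = (253/139, -12/139, -75/139)

Set up U = [u_1 | ... | u_2] ∈ R^(3×2). The projector onto W = col(U) is P = U (U^T U)^(-1) U^T.
Compute U^T U =
  [14, -13]
  [-13, 22],
and U^T v = (-1, -5).
Solve U^T U · c = U^T v for the coefficients: c = (-87/139, -83/139). The projection is proj_W(v) = U c.
Check: (v - proj_W(v)) · u_1 = 0  (should be 0).
Check: (v - proj_W(v)) · u_2 = 0  (should be 0).
Result: proj_W(v) = (253/139, -12/139, -75/139).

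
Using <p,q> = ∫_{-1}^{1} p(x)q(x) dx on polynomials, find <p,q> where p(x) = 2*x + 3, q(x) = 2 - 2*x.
<p,q> = 28/3

Expand the product: p(x)·q(x) = -4*x^2 - 2*x + 6.
∫_{-1}^{1} of each monomial x^k gives [2/(k+1) if k even, 0 if k odd]. Integrating term-by-term (or equivalently evaluating the antiderivative F(x) = -4*x^3/3 - x^2 + 6*x at the endpoints):
  F(1) − F(−1) = 11/3 − (-17/3) = 28/3.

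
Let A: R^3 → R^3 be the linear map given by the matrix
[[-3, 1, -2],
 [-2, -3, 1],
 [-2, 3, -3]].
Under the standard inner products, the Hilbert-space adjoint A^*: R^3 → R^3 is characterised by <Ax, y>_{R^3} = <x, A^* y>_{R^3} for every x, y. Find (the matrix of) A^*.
A^* = A^T =
[[-3, -2, -2],
 [1, -3, 3],
 [-2, 1, -3]]

For real matrices with standard dot products, the defining identity <Ax, y> = <x, A^* y> gives (Ax)^T y = x^T (A^*) y, i.e. x^T A^T y = x^T (A^*) y. Since this holds for all x, y, we must have A^* = A^T. Therefore
A^* =
[[-3, -2, -2],
 [1, -3, 3],
 [-2, 1, -3]].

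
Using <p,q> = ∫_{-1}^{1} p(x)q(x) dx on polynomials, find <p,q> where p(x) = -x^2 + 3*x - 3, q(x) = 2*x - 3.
<p,q> = 24

Expand the product: p(x)·q(x) = -2*x^3 + 9*x^2 - 15*x + 9.
∫_{-1}^{1} of each monomial x^k gives [2/(k+1) if k even, 0 if k odd]. Integrating term-by-term (or equivalently evaluating the antiderivative F(x) = -x^4/2 + 3*x^3 - 15*x^2/2 + 9*x at the endpoints):
  F(1) − F(−1) = 4 − (-20) = 24.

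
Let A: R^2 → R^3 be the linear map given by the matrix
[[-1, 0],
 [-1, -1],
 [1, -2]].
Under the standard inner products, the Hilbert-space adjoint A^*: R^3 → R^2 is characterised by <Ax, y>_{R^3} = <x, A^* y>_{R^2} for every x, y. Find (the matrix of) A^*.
A^* = A^T =
[[-1, -1, 1],
 [0, -1, -2]]

For real matrices with standard dot products, the defining identity <Ax, y> = <x, A^* y> gives (Ax)^T y = x^T (A^*) y, i.e. x^T A^T y = x^T (A^*) y. Since this holds for all x, y, we must have A^* = A^T. Therefore
A^* =
[[-1, -1, 1],
 [0, -1, -2]].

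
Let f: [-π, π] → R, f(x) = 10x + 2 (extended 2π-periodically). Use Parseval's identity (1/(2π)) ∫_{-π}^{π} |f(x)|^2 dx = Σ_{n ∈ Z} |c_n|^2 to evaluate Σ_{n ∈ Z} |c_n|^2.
Σ |c_n|^2 = 100π^2/3 + 4

Expand and integrate term by term over [-π, π]:
  ∫ (10x)^2 dx = 100·(2π^3/3); ∫ 2·10·(2)·x dx = 0 (odd integrand); ∫ 2^2 dx = 4·2π.
So (1/(2π)) ∫_{-π}^{π} (10x + 2)^2 dx = 100π^2/3 + 4 = 100π^2/3 + 4.
Parseval ⇒ Σ |c_n|^2 = 100π^2/3 + 4.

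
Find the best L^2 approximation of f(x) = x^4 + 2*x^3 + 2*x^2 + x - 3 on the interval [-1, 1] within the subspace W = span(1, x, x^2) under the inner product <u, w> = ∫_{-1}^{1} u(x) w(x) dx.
g(x) = 20*x^2/7 + 11*x/5 - 108/35

The best approximation g ∈ W is the orthogonal projection of f onto W. Writing g = a_0 + a_1 x + a_2 x^2, the coefficients solve the normal equations G · a = b where
  G_{ij} = <φ_i, φ_j> and b_i = <f, φ_i>, with φ_0 = 1, φ_1 = x, φ_2 = x^2.
G =
  [2, 0, 2/3]
  [0, 2/3, 0]
  [2/3, 0, 2/5],
b = (-64/15, 22/15, -32/35).
Solving gives a_0 = -108/35, a_1 = 11/5, a_2 = 20/7, so
  g(x) = 20*x^2/7 + 11*x/5 - 108/35.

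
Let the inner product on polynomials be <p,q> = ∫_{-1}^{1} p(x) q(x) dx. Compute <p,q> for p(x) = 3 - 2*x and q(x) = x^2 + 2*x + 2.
<p,q> = 34/3

Expand the product: p(x)·q(x) = -2*x^3 - x^2 + 2*x + 6.
∫_{-1}^{1} of each monomial x^k gives [2/(k+1) if k even, 0 if k odd]. Integrating term-by-term (or equivalently evaluating the antiderivative F(x) = -x^4/2 - x^3/3 + x^2 + 6*x at the endpoints):
  F(1) − F(−1) = 37/6 − (-31/6) = 34/3.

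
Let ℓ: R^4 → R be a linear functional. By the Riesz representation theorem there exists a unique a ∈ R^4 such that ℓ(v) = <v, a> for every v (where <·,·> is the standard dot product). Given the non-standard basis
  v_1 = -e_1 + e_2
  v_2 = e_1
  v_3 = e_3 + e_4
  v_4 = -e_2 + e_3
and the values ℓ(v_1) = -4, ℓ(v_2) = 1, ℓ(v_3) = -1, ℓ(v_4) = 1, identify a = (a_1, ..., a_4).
a = (1, -3, -2, 1)

Write a = (a_1, ..., a_4) in the standard basis. For each basis vector v_i, ℓ(v_i) = <v_i, a> is a linear equation in the a_j's. Collect the n equations into a matrix system V a = ℓ, where row i of V is v_i (expressed in the standard basis). Since V is invertible (lower-triangular with 1s on the diagonal, up to permutation), solve by back-substitution:
  V =
[[-1, 1, 0, 0],
 [1, 0, 0, 0],
 [0, 0, 1, 1],
 [0, -1, 1, 0]]
  V a = (-4, 1, -1, 1)
Solving gives a = (1, -3, -2, 1).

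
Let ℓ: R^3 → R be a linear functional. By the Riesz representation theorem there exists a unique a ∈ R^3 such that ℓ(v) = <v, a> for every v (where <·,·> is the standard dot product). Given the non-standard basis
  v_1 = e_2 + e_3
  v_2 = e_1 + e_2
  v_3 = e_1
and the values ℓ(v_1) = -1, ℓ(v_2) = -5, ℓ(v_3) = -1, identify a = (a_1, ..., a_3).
a = (-1, -4, 3)

Write a = (a_1, ..., a_3) in the standard basis. For each basis vector v_i, ℓ(v_i) = <v_i, a> is a linear equation in the a_j's. Collect the n equations into a matrix system V a = ℓ, where row i of V is v_i (expressed in the standard basis). Since V is invertible (lower-triangular with 1s on the diagonal, up to permutation), solve by back-substitution:
  V =
[[0, 1, 1],
 [1, 1, 0],
 [1, 0, 0]]
  V a = (-1, -5, -1)
Solving gives a = (-1, -4, 3).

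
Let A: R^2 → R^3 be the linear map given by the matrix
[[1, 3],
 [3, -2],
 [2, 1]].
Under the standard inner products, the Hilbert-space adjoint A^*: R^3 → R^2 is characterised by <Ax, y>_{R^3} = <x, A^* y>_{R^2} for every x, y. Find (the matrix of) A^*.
A^* = A^T =
[[1, 3, 2],
 [3, -2, 1]]

For real matrices with standard dot products, the defining identity <Ax, y> = <x, A^* y> gives (Ax)^T y = x^T (A^*) y, i.e. x^T A^T y = x^T (A^*) y. Since this holds for all x, y, we must have A^* = A^T. Therefore
A^* =
[[1, 3, 2],
 [3, -2, 1]].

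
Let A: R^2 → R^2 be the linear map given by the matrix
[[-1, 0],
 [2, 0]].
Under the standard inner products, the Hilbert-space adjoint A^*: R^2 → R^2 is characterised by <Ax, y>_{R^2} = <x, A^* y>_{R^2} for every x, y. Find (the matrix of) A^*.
A^* = A^T =
[[-1, 2],
 [0, 0]]

For real matrices with standard dot products, the defining identity <Ax, y> = <x, A^* y> gives (Ax)^T y = x^T (A^*) y, i.e. x^T A^T y = x^T (A^*) y. Since this holds for all x, y, we must have A^* = A^T. Therefore
A^* =
[[-1, 2],
 [0, 0]].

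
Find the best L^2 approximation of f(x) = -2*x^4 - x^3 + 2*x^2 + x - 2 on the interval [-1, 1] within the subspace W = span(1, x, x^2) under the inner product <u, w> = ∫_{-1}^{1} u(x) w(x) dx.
g(x) = 2*x^2/7 + 2*x/5 - 64/35

The best approximation g ∈ W is the orthogonal projection of f onto W. Writing g = a_0 + a_1 x + a_2 x^2, the coefficients solve the normal equations G · a = b where
  G_{ij} = <φ_i, φ_j> and b_i = <f, φ_i>, with φ_0 = 1, φ_1 = x, φ_2 = x^2.
G =
  [2, 0, 2/3]
  [0, 2/3, 0]
  [2/3, 0, 2/5],
b = (-52/15, 4/15, -116/105).
Solving gives a_0 = -64/35, a_1 = 2/5, a_2 = 2/7, so
  g(x) = 2*x^2/7 + 2*x/5 - 64/35.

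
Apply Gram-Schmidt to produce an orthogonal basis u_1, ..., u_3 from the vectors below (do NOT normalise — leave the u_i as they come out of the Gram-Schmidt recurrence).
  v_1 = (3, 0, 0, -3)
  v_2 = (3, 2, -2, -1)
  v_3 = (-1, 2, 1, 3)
Orthogonal basis:
  u_1 = (3, 0, 0, -3)
  u_2 = (1, 2, -2, 1)
  u_3 = (3/5, 6/5, 9/5, 3/5)

Apply the Gram-Schmidt recurrence
  u_1 = v_1
  u_i = v_i − Σ_{j<i} ((v_i · u_j) / (u_j · u_j)) · u_j.

Step by step this gives:
  u_1 = (3, 0, 0, -3)
  u_2 = (1, 2, -2, 1)
  u_3 = (3/5, 6/5, 9/5, 3/5)

Orthogonality check:
  u_2 · u_1 = 0 (should be 0)
  u_3 · u_1 = 0 (should be 0)
  u_3 · u_2 = 0 (should be 0)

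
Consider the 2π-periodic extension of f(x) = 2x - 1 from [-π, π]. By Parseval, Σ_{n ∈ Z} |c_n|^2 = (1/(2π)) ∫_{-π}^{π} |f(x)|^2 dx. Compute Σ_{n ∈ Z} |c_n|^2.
Σ |c_n|^2 = 4π^2/3 + 1

Expand and integrate term by term over [-π, π]:
  ∫ (2x)^2 dx = 4·(2π^3/3); ∫ 2·2·(-1)·x dx = 0 (odd integrand); ∫ (-1)^2 dx = 1·2π.
So (1/(2π)) ∫_{-π}^{π} (2x - 1)^2 dx = 4π^2/3 + 1 = 4π^2/3 + 1.
Parseval ⇒ Σ |c_n|^2 = 4π^2/3 + 1.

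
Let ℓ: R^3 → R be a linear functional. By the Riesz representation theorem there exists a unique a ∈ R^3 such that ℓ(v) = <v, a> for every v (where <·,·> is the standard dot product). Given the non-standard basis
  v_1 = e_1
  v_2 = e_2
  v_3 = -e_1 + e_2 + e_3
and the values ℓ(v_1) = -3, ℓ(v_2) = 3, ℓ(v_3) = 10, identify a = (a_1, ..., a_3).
a = (-3, 3, 4)

Write a = (a_1, ..., a_3) in the standard basis. For each basis vector v_i, ℓ(v_i) = <v_i, a> is a linear equation in the a_j's. Collect the n equations into a matrix system V a = ℓ, where row i of V is v_i (expressed in the standard basis). Since V is invertible (lower-triangular with 1s on the diagonal, up to permutation), solve by back-substitution:
  V =
[[1, 0, 0],
 [0, 1, 0],
 [-1, 1, 1]]
  V a = (-3, 3, 10)
Solving gives a = (-3, 3, 4).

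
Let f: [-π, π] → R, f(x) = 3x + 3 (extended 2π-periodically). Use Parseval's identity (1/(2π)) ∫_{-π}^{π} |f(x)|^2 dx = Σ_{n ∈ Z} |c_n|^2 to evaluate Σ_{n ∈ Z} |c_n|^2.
Σ |c_n|^2 = 3π^2 + 9

Expand and integrate term by term over [-π, π]:
  ∫ (3x)^2 dx = 9·(2π^3/3); ∫ 2·3·(3)·x dx = 0 (odd integrand); ∫ 3^2 dx = 9·2π.
So (1/(2π)) ∫_{-π}^{π} (3x + 3)^2 dx = 9π^2/3 + 9 = 3π^2 + 9.
Parseval ⇒ Σ |c_n|^2 = 3π^2 + 9.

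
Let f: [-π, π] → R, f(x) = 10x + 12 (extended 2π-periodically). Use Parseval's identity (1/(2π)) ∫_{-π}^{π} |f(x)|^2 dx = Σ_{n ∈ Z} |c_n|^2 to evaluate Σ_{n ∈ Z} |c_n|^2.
Σ |c_n|^2 = 100π^2/3 + 144

Expand and integrate term by term over [-π, π]:
  ∫ (10x)^2 dx = 100·(2π^3/3); ∫ 2·10·(12)·x dx = 0 (odd integrand); ∫ 12^2 dx = 144·2π.
So (1/(2π)) ∫_{-π}^{π} (10x + 12)^2 dx = 100π^2/3 + 144 = 100π^2/3 + 144.
Parseval ⇒ Σ |c_n|^2 = 100π^2/3 + 144.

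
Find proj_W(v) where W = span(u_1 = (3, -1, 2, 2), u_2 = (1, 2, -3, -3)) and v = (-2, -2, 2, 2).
proj_W(v) = (-598/293, -454/293, 628/293, 628/293)

Set up U = [u_1 | ... | u_2] ∈ R^(4×2). The projector onto W = col(U) is P = U (U^T U)^(-1) U^T.
Compute U^T U =
  [18, -11]
  [-11, 23],
and U^T v = (4, -18).
Solve U^T U · c = U^T v for the coefficients: c = (-106/293, -280/293). The projection is proj_W(v) = U c.
Check: (v - proj_W(v)) · u_1 = 0  (should be 0).
Check: (v - proj_W(v)) · u_2 = 0  (should be 0).
Result: proj_W(v) = (-598/293, -454/293, 628/293, 628/293).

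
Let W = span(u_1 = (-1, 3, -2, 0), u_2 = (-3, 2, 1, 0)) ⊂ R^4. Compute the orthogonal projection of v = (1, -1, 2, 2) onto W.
proj_W(v) = (1/3, -5/3, 4/3, 0)

Set up U = [u_1 | ... | u_2] ∈ R^(4×2). The projector onto W = col(U) is P = U (U^T U)^(-1) U^T.
Compute U^T U =
  [14, 7]
  [7, 14],
and U^T v = (-8, -3).
Solve U^T U · c = U^T v for the coefficients: c = (-13/21, 2/21). The projection is proj_W(v) = U c.
Check: (v - proj_W(v)) · u_1 = 0  (should be 0).
Check: (v - proj_W(v)) · u_2 = 0  (should be 0).
Result: proj_W(v) = (1/3, -5/3, 4/3, 0).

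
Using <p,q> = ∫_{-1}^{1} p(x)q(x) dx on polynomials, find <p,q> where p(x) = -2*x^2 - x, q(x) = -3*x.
<p,q> = 2

Expand the product: p(x)·q(x) = 6*x^3 + 3*x^2.
∫_{-1}^{1} of each monomial x^k gives [2/(k+1) if k even, 0 if k odd]. Integrating term-by-term (or equivalently evaluating the antiderivative F(x) = 3*x^4/2 + x^3 at the endpoints):
  F(1) − F(−1) = 5/2 − (1/2) = 2.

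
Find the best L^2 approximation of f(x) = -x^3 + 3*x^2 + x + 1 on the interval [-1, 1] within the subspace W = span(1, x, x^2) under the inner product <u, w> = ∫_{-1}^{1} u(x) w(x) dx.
g(x) = 3*x^2 + 2*x/5 + 1

The best approximation g ∈ W is the orthogonal projection of f onto W. Writing g = a_0 + a_1 x + a_2 x^2, the coefficients solve the normal equations G · a = b where
  G_{ij} = <φ_i, φ_j> and b_i = <f, φ_i>, with φ_0 = 1, φ_1 = x, φ_2 = x^2.
G =
  [2, 0, 2/3]
  [0, 2/3, 0]
  [2/3, 0, 2/5],
b = (4, 4/15, 28/15).
Solving gives a_0 = 1, a_1 = 2/5, a_2 = 3, so
  g(x) = 3*x^2 + 2*x/5 + 1.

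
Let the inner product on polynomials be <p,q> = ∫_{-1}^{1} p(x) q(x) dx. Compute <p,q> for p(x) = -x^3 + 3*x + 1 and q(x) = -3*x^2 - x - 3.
<p,q> = -48/5

Expand the product: p(x)·q(x) = 3*x^5 + x^4 - 6*x^3 - 6*x^2 - 10*x - 3.
∫_{-1}^{1} of each monomial x^k gives [2/(k+1) if k even, 0 if k odd]. Integrating term-by-term (or equivalently evaluating the antiderivative F(x) = x^6/2 + x^5/5 - 3*x^4/2 - 2*x^3 - 5*x^2 - 3*x at the endpoints):
  F(1) − F(−1) = -54/5 − (-6/5) = -48/5.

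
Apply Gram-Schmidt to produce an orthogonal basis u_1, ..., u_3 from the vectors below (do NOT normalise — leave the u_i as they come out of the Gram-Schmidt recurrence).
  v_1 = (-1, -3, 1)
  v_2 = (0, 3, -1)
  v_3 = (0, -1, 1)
Orthogonal basis:
  u_1 = (-1, -3, 1)
  u_2 = (-10/11, 3/11, -1/11)
  u_3 = (0, 1/5, 3/5)

Apply the Gram-Schmidt recurrence
  u_1 = v_1
  u_i = v_i − Σ_{j<i} ((v_i · u_j) / (u_j · u_j)) · u_j.

Step by step this gives:
  u_1 = (-1, -3, 1)
  u_2 = (-10/11, 3/11, -1/11)
  u_3 = (0, 1/5, 3/5)

Orthogonality check:
  u_2 · u_1 = 0 (should be 0)
  u_3 · u_1 = 0 (should be 0)
  u_3 · u_2 = 0 (should be 0)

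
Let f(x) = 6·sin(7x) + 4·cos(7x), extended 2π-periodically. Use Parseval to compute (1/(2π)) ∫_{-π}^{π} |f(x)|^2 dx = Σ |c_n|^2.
Σ |c_n|^2 = 26

Expand |f|^2 and use orthogonality of {sin(nx), cos(mx)} on [-π, π]:
  ∫_{-π}^{π} sin(nx)^2 dx = π, ∫ cos(mx)^2 dx = π, and cross terms integrate to 0.
So ∫_{-π}^{π} f(x)^2 dx = 6^2 · π + 4^2 · π = (36 + 16)π.
Divide by 2π: (36 + 16)/2 = 26.
By Parseval, this equals Σ |c_n|^2.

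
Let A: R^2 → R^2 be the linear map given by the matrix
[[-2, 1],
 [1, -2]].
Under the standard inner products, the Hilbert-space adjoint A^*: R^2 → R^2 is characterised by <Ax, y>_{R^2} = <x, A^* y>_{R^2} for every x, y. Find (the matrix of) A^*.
A^* = A^T =
[[-2, 1],
 [1, -2]]

For real matrices with standard dot products, the defining identity <Ax, y> = <x, A^* y> gives (Ax)^T y = x^T (A^*) y, i.e. x^T A^T y = x^T (A^*) y. Since this holds for all x, y, we must have A^* = A^T. Therefore
A^* =
[[-2, 1],
 [1, -2]].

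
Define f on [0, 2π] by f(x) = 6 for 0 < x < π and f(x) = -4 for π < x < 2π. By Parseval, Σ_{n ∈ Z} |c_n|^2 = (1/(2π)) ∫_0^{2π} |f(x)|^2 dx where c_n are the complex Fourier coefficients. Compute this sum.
Σ |c_n|^2 = 26

Parseval equates the L^2 energy of f (normalised by 1/(2π)) with the ℓ^2 sum of its Fourier coefficients: (1/(2π)) ∫_0^{2π} |f|^2 = Σ |c_n|^2.
Compute the left side: (1/(2π)) [∫_0^π 6^2 dx + ∫_π^{2π} (-4)^2 dx] = (1/(2π)) · (36π + 16π) = (36 + 16)/2 = 26.
So Σ_{n ∈ Z} |c_n|^2 = 26.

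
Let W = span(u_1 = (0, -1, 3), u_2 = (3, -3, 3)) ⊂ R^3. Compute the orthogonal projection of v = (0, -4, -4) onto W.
proj_W(v) = (16/7, -4/7, -20/7)

Set up U = [u_1 | ... | u_2] ∈ R^(3×2). The projector onto W = col(U) is P = U (U^T U)^(-1) U^T.
Compute U^T U =
  [10, 12]
  [12, 27],
and U^T v = (-8, 0).
Solve U^T U · c = U^T v for the coefficients: c = (-12/7, 16/21). The projection is proj_W(v) = U c.
Check: (v - proj_W(v)) · u_1 = 0  (should be 0).
Check: (v - proj_W(v)) · u_2 = 0  (should be 0).
Result: proj_W(v) = (16/7, -4/7, -20/7).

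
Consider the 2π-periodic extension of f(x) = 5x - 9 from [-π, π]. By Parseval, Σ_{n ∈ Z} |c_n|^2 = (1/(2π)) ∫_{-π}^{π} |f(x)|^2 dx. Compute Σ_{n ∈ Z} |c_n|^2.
Σ |c_n|^2 = 25π^2/3 + 81

Expand and integrate term by term over [-π, π]:
  ∫ (5x)^2 dx = 25·(2π^3/3); ∫ 2·5·(-9)·x dx = 0 (odd integrand); ∫ (-9)^2 dx = 81·2π.
So (1/(2π)) ∫_{-π}^{π} (5x - 9)^2 dx = 25π^2/3 + 81 = 25π^2/3 + 81.
Parseval ⇒ Σ |c_n|^2 = 25π^2/3 + 81.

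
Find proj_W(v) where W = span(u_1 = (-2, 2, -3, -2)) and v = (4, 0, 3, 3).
proj_W(v) = (46/21, -46/21, 23/7, 46/21)

Set up U = [u_1 | ... | u_1] ∈ R^(4×1). The projector onto W = col(U) is P = U (U^T U)^(-1) U^T.
Compute U^T U =
  [21],
and U^T v = (-23).
Solve U^T U · c = U^T v for the coefficients: c = (-23/21). The projection is proj_W(v) = U c.
Check: (v - proj_W(v)) · u_1 = 0  (should be 0).
Result: proj_W(v) = (46/21, -46/21, 23/7, 46/21).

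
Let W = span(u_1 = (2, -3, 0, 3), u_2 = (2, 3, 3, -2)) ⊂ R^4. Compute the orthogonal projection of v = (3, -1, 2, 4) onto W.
proj_W(v) = (1620/451, -912/451, 69/41, 1165/451)

Set up U = [u_1 | ... | u_2] ∈ R^(4×2). The projector onto W = col(U) is P = U (U^T U)^(-1) U^T.
Compute U^T U =
  [22, -11]
  [-11, 26],
and U^T v = (21, 1).
Solve U^T U · c = U^T v for the coefficients: c = (557/451, 23/41). The projection is proj_W(v) = U c.
Check: (v - proj_W(v)) · u_1 = 0  (should be 0).
Check: (v - proj_W(v)) · u_2 = 0  (should be 0).
Result: proj_W(v) = (1620/451, -912/451, 69/41, 1165/451).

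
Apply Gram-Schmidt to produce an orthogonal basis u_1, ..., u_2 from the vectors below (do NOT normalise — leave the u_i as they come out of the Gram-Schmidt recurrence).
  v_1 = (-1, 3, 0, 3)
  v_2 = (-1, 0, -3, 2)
Orthogonal basis:
  u_1 = (-1, 3, 0, 3)
  u_2 = (-12/19, -21/19, -3, 17/19)

Apply the Gram-Schmidt recurrence
  u_1 = v_1
  u_i = v_i − Σ_{j<i} ((v_i · u_j) / (u_j · u_j)) · u_j.

Step by step this gives:
  u_1 = (-1, 3, 0, 3)
  u_2 = (-12/19, -21/19, -3, 17/19)

Orthogonality check:
  u_2 · u_1 = 0 (should be 0)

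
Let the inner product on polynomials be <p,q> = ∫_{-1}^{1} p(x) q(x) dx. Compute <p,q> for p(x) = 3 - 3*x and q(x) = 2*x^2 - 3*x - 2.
<p,q> = -2

Expand the product: p(x)·q(x) = -6*x^3 + 15*x^2 - 3*x - 6.
∫_{-1}^{1} of each monomial x^k gives [2/(k+1) if k even, 0 if k odd]. Integrating term-by-term (or equivalently evaluating the antiderivative F(x) = -3*x^4/2 + 5*x^3 - 3*x^2/2 - 6*x at the endpoints):
  F(1) − F(−1) = -4 − (-2) = -2.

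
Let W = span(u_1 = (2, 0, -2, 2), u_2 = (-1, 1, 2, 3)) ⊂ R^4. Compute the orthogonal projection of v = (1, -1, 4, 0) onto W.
proj_W(v) = (-7/5, 2/5, 9/5, 1/5)

Set up U = [u_1 | ... | u_2] ∈ R^(4×2). The projector onto W = col(U) is P = U (U^T U)^(-1) U^T.
Compute U^T U =
  [12, 0]
  [0, 15],
and U^T v = (-6, 6).
Solve U^T U · c = U^T v for the coefficients: c = (-1/2, 2/5). The projection is proj_W(v) = U c.
Check: (v - proj_W(v)) · u_1 = 0  (should be 0).
Check: (v - proj_W(v)) · u_2 = 0  (should be 0).
Result: proj_W(v) = (-7/5, 2/5, 9/5, 1/5).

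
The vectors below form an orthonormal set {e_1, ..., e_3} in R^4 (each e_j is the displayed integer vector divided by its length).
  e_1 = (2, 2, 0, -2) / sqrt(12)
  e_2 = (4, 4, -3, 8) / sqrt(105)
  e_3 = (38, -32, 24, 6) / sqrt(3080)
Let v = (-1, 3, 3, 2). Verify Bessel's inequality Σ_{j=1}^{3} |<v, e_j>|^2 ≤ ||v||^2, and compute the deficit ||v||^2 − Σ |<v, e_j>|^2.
Σ |<v, e_j>|^2 = 65/22; ||v||^2 = 23; deficit = 441/22

Write each e_j = u_j / sqrt(<u_j, u_j>) where u_j is the displayed integer vector. Then <v, e_j> = <v, u_j> / sqrt(<u_j, u_j>), so |<v, e_j>|^2 = <v, u_j>^2 / <u_j, u_j>.
Coefficients: <v, e_1> = 0/sqrt(12), <v, e_2> = 15/sqrt(105), <v, e_3> = -50/sqrt(3080).
Square and sum: Σ |<v, e_j>|^2 = 65/22.
Compute ||v||^2 = v·v = 23.
Deficit = 23 − 65/22 = 441/22 ≥ 0, confirming Bessel's inequality. (The deficit equals ||v − Σ <v,e_j> e_j||^2, the squared distance from v to span{e_j}.)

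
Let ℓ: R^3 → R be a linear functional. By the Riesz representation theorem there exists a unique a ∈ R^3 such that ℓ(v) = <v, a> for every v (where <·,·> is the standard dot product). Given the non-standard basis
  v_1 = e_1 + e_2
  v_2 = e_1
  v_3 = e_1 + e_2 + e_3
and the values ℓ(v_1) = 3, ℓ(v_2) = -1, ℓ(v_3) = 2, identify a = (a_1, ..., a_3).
a = (-1, 4, -1)

Write a = (a_1, ..., a_3) in the standard basis. For each basis vector v_i, ℓ(v_i) = <v_i, a> is a linear equation in the a_j's. Collect the n equations into a matrix system V a = ℓ, where row i of V is v_i (expressed in the standard basis). Since V is invertible (lower-triangular with 1s on the diagonal, up to permutation), solve by back-substitution:
  V =
[[1, 1, 0],
 [1, 0, 0],
 [1, 1, 1]]
  V a = (3, -1, 2)
Solving gives a = (-1, 4, -1).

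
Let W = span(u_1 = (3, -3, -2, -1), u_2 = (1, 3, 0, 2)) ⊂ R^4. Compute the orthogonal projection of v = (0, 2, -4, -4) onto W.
proj_W(v) = (103/129, -33/43, -68/129, -32/129)

Set up U = [u_1 | ... | u_2] ∈ R^(4×2). The projector onto W = col(U) is P = U (U^T U)^(-1) U^T.
Compute U^T U =
  [23, -8]
  [-8, 14],
and U^T v = (6, -2).
Solve U^T U · c = U^T v for the coefficients: c = (34/129, 1/129). The projection is proj_W(v) = U c.
Check: (v - proj_W(v)) · u_1 = 0  (should be 0).
Check: (v - proj_W(v)) · u_2 = 0  (should be 0).
Result: proj_W(v) = (103/129, -33/43, -68/129, -32/129).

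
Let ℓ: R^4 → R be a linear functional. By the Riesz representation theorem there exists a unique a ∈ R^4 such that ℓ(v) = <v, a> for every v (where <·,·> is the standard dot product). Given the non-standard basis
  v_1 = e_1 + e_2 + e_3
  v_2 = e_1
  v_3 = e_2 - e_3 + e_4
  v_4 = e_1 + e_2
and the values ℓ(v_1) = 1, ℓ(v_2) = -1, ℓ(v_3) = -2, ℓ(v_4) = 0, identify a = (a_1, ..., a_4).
a = (-1, 1, 1, -2)

Write a = (a_1, ..., a_4) in the standard basis. For each basis vector v_i, ℓ(v_i) = <v_i, a> is a linear equation in the a_j's. Collect the n equations into a matrix system V a = ℓ, where row i of V is v_i (expressed in the standard basis). Since V is invertible (lower-triangular with 1s on the diagonal, up to permutation), solve by back-substitution:
  V =
[[1, 1, 1, 0],
 [1, 0, 0, 0],
 [0, 1, -1, 1],
 [1, 1, 0, 0]]
  V a = (1, -1, -2, 0)
Solving gives a = (-1, 1, 1, -2).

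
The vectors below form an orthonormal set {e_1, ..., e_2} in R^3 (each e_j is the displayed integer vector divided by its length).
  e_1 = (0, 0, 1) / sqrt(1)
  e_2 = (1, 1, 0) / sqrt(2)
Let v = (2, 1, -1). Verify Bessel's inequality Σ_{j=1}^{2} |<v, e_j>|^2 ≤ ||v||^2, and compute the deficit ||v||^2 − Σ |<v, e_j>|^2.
Σ |<v, e_j>|^2 = 11/2; ||v||^2 = 6; deficit = 1/2

Write each e_j = u_j / sqrt(<u_j, u_j>) where u_j is the displayed integer vector. Then <v, e_j> = <v, u_j> / sqrt(<u_j, u_j>), so |<v, e_j>|^2 = <v, u_j>^2 / <u_j, u_j>.
Coefficients: <v, e_1> = -1/sqrt(1), <v, e_2> = 3/sqrt(2).
Square and sum: Σ |<v, e_j>|^2 = 11/2.
Compute ||v||^2 = v·v = 6.
Deficit = 6 − 11/2 = 1/2 ≥ 0, confirming Bessel's inequality. (The deficit equals ||v − Σ <v,e_j> e_j||^2, the squared distance from v to span{e_j}.)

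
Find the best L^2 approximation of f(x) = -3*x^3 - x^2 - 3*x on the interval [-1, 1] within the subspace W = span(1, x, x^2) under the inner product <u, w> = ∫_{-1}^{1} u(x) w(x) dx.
g(x) = -x^2 - 24*x/5

The best approximation g ∈ W is the orthogonal projection of f onto W. Writing g = a_0 + a_1 x + a_2 x^2, the coefficients solve the normal equations G · a = b where
  G_{ij} = <φ_i, φ_j> and b_i = <f, φ_i>, with φ_0 = 1, φ_1 = x, φ_2 = x^2.
G =
  [2, 0, 2/3]
  [0, 2/3, 0]
  [2/3, 0, 2/5],
b = (-2/3, -16/5, -2/5).
Solving gives a_0 = 0, a_1 = -24/5, a_2 = -1, so
  g(x) = -x^2 - 24*x/5.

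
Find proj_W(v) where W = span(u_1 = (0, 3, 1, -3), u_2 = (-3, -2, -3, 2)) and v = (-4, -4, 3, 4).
proj_W(v) = (-138/269, -875/269, -399/269, 875/269)

Set up U = [u_1 | ... | u_2] ∈ R^(4×2). The projector onto W = col(U) is P = U (U^T U)^(-1) U^T.
Compute U^T U =
  [19, -15]
  [-15, 26],
and U^T v = (-21, 19).
Solve U^T U · c = U^T v for the coefficients: c = (-261/269, 46/269). The projection is proj_W(v) = U c.
Check: (v - proj_W(v)) · u_1 = 0  (should be 0).
Check: (v - proj_W(v)) · u_2 = 0  (should be 0).
Result: proj_W(v) = (-138/269, -875/269, -399/269, 875/269).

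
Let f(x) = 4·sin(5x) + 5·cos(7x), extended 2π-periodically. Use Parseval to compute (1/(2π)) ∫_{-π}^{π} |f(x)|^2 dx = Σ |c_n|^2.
Σ |c_n|^2 = 41/2

Expand |f|^2 and use orthogonality of {sin(nx), cos(mx)} on [-π, π]:
  ∫_{-π}^{π} sin(nx)^2 dx = π, ∫ cos(mx)^2 dx = π, and cross terms integrate to 0.
So ∫_{-π}^{π} f(x)^2 dx = 4^2 · π + 5^2 · π = (16 + 25)π.
Divide by 2π: (16 + 25)/2 = 41/2.
By Parseval, this equals Σ |c_n|^2.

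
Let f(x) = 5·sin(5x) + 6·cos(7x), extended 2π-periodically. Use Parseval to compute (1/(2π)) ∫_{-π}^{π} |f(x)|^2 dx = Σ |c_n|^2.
Σ |c_n|^2 = 61/2

Expand |f|^2 and use orthogonality of {sin(nx), cos(mx)} on [-π, π]:
  ∫_{-π}^{π} sin(nx)^2 dx = π, ∫ cos(mx)^2 dx = π, and cross terms integrate to 0.
So ∫_{-π}^{π} f(x)^2 dx = 5^2 · π + 6^2 · π = (25 + 36)π.
Divide by 2π: (25 + 36)/2 = 61/2.
By Parseval, this equals Σ |c_n|^2.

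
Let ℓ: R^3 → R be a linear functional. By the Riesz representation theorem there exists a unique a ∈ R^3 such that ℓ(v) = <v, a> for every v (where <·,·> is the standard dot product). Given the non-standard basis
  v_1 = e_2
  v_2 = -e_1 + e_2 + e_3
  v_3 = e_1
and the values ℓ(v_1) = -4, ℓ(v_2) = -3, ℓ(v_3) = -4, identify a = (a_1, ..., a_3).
a = (-4, -4, -3)

Write a = (a_1, ..., a_3) in the standard basis. For each basis vector v_i, ℓ(v_i) = <v_i, a> is a linear equation in the a_j's. Collect the n equations into a matrix system V a = ℓ, where row i of V is v_i (expressed in the standard basis). Since V is invertible (lower-triangular with 1s on the diagonal, up to permutation), solve by back-substitution:
  V =
[[0, 1, 0],
 [-1, 1, 1],
 [1, 0, 0]]
  V a = (-4, -3, -4)
Solving gives a = (-4, -4, -3).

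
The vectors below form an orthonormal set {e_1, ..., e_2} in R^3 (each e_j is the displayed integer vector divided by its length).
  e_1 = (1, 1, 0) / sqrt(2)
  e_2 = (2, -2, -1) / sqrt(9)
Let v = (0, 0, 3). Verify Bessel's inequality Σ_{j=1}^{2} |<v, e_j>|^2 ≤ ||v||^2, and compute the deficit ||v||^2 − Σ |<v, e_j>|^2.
Σ |<v, e_j>|^2 = 1; ||v||^2 = 9; deficit = 8

Write each e_j = u_j / sqrt(<u_j, u_j>) where u_j is the displayed integer vector. Then <v, e_j> = <v, u_j> / sqrt(<u_j, u_j>), so |<v, e_j>|^2 = <v, u_j>^2 / <u_j, u_j>.
Coefficients: <v, e_1> = 0/sqrt(2), <v, e_2> = -3/sqrt(9).
Square and sum: Σ |<v, e_j>|^2 = 1.
Compute ||v||^2 = v·v = 9.
Deficit = 9 − 1 = 8 ≥ 0, confirming Bessel's inequality. (The deficit equals ||v − Σ <v,e_j> e_j||^2, the squared distance from v to span{e_j}.)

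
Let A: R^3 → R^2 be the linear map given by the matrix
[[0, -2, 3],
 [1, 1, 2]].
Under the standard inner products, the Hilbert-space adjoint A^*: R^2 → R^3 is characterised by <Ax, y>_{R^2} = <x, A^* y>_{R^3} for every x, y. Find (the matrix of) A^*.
A^* = A^T =
[[0, 1],
 [-2, 1],
 [3, 2]]

For real matrices with standard dot products, the defining identity <Ax, y> = <x, A^* y> gives (Ax)^T y = x^T (A^*) y, i.e. x^T A^T y = x^T (A^*) y. Since this holds for all x, y, we must have A^* = A^T. Therefore
A^* =
[[0, 1],
 [-2, 1],
 [3, 2]].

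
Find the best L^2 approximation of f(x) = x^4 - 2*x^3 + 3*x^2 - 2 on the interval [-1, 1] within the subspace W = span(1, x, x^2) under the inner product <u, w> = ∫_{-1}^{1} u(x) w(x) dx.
g(x) = 27*x^2/7 - 6*x/5 - 73/35

The best approximation g ∈ W is the orthogonal projection of f onto W. Writing g = a_0 + a_1 x + a_2 x^2, the coefficients solve the normal equations G · a = b where
  G_{ij} = <φ_i, φ_j> and b_i = <f, φ_i>, with φ_0 = 1, φ_1 = x, φ_2 = x^2.
G =
  [2, 0, 2/3]
  [0, 2/3, 0]
  [2/3, 0, 2/5],
b = (-8/5, -4/5, 16/105).
Solving gives a_0 = -73/35, a_1 = -6/5, a_2 = 27/7, so
  g(x) = 27*x^2/7 - 6*x/5 - 73/35.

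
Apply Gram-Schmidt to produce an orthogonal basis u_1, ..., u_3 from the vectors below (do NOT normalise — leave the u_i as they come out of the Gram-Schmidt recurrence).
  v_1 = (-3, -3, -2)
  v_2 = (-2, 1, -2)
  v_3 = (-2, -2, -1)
Orthogonal basis:
  u_1 = (-3, -3, -2)
  u_2 = (-23/22, 43/22, -15/11)
  u_3 = (-24/149, 6/149, 27/149)

Apply the Gram-Schmidt recurrence
  u_1 = v_1
  u_i = v_i − Σ_{j<i} ((v_i · u_j) / (u_j · u_j)) · u_j.

Step by step this gives:
  u_1 = (-3, -3, -2)
  u_2 = (-23/22, 43/22, -15/11)
  u_3 = (-24/149, 6/149, 27/149)

Orthogonality check:
  u_2 · u_1 = 0 (should be 0)
  u_3 · u_1 = 0 (should be 0)
  u_3 · u_2 = 0 (should be 0)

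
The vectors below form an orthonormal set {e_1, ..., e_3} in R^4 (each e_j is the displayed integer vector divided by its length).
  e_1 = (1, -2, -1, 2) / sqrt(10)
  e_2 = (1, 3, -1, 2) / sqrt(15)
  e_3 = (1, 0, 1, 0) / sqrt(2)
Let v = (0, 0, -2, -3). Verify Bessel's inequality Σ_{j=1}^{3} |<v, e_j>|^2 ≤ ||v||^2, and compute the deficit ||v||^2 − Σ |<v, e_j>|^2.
Σ |<v, e_j>|^2 = 14/3; ||v||^2 = 13; deficit = 25/3

Write each e_j = u_j / sqrt(<u_j, u_j>) where u_j is the displayed integer vector. Then <v, e_j> = <v, u_j> / sqrt(<u_j, u_j>), so |<v, e_j>|^2 = <v, u_j>^2 / <u_j, u_j>.
Coefficients: <v, e_1> = -4/sqrt(10), <v, e_2> = -4/sqrt(15), <v, e_3> = -2/sqrt(2).
Square and sum: Σ |<v, e_j>|^2 = 14/3.
Compute ||v||^2 = v·v = 13.
Deficit = 13 − 14/3 = 25/3 ≥ 0, confirming Bessel's inequality. (The deficit equals ||v − Σ <v,e_j> e_j||^2, the squared distance from v to span{e_j}.)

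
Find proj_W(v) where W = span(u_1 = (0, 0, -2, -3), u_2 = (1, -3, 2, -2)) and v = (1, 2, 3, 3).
proj_W(v) = (-7/46, 21/46, 45/23, 85/23)

Set up U = [u_1 | ... | u_2] ∈ R^(4×2). The projector onto W = col(U) is P = U (U^T U)^(-1) U^T.
Compute U^T U =
  [13, 2]
  [2, 18],
and U^T v = (-15, -5).
Solve U^T U · c = U^T v for the coefficients: c = (-26/23, -7/46). The projection is proj_W(v) = U c.
Check: (v - proj_W(v)) · u_1 = 0  (should be 0).
Check: (v - proj_W(v)) · u_2 = 0  (should be 0).
Result: proj_W(v) = (-7/46, 21/46, 45/23, 85/23).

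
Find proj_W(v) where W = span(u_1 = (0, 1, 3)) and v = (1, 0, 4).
proj_W(v) = (0, 6/5, 18/5)

Set up U = [u_1 | ... | u_1] ∈ R^(3×1). The projector onto W = col(U) is P = U (U^T U)^(-1) U^T.
Compute U^T U =
  [10],
and U^T v = (12).
Solve U^T U · c = U^T v for the coefficients: c = (6/5). The projection is proj_W(v) = U c.
Check: (v - proj_W(v)) · u_1 = 0  (should be 0).
Result: proj_W(v) = (0, 6/5, 18/5).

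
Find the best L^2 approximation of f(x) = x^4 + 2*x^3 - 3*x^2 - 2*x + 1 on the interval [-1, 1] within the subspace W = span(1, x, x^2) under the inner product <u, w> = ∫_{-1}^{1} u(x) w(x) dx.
g(x) = -15*x^2/7 - 4*x/5 + 32/35

The best approximation g ∈ W is the orthogonal projection of f onto W. Writing g = a_0 + a_1 x + a_2 x^2, the coefficients solve the normal equations G · a = b where
  G_{ij} = <φ_i, φ_j> and b_i = <f, φ_i>, with φ_0 = 1, φ_1 = x, φ_2 = x^2.
G =
  [2, 0, 2/3]
  [0, 2/3, 0]
  [2/3, 0, 2/5],
b = (2/5, -8/15, -26/105).
Solving gives a_0 = 32/35, a_1 = -4/5, a_2 = -15/7, so
  g(x) = -15*x^2/7 - 4*x/5 + 32/35.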